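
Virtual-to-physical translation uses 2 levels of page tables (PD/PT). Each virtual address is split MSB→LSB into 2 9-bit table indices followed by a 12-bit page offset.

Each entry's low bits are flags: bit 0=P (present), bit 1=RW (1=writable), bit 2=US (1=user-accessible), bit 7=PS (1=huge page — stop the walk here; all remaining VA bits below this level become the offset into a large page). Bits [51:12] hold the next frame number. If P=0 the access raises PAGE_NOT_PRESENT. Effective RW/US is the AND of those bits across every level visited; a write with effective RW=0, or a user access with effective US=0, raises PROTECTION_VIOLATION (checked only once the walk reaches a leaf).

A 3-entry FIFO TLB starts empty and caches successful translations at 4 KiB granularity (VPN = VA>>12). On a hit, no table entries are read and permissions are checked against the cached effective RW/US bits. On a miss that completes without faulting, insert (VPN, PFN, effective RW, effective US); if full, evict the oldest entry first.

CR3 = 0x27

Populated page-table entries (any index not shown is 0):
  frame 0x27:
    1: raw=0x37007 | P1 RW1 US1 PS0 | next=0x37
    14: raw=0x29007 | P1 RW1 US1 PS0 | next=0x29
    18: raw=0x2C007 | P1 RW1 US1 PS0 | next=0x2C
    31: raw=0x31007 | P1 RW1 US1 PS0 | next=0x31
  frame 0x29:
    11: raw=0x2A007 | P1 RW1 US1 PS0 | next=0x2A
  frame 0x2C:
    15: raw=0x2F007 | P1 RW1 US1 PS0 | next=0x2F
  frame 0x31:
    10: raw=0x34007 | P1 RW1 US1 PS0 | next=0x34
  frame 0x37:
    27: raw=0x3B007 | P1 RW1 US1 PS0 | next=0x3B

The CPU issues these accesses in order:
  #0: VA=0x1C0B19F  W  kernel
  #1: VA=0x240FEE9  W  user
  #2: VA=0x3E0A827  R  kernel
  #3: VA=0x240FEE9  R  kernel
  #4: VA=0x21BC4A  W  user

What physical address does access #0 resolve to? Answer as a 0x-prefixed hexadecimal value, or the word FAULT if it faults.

Walk each access:
#0 VA=0x1C0B19F (w,kernel):
  [0] read 0x27 idx=14: raw=0x29007 flags P=1 W=1 U=1 S=0
  [1] read 0x29 idx=11: raw=0x2A007 flags P=1 W=1 U=1 S=0
  ⇒ phys 0x2A19F  [2 reads]
#1 VA=0x240FEE9 (w,user):
  [0] read 0x27 idx=18: raw=0x2C007 flags P=1 W=1 U=1 S=0
  [1] read 0x2C idx=15: raw=0x2F007 flags P=1 W=1 U=1 S=0
  ⇒ phys 0x2FEE9  [2 reads]
#2 VA=0x3E0A827 (r,kernel):
  [0] read 0x27 idx=31: raw=0x31007 flags P=1 W=1 U=1 S=0
  [1] read 0x31 idx=10: raw=0x34007 flags P=1 W=1 U=1 S=0
  ⇒ phys 0x34827  [2 reads]
#3 VA=0x240FEE9 (r,kernel):
  TLB hit vpn=0x240F → PA=0x2FEE9
#4 VA=0x21BC4A (w,user):
  [0] read 0x27 idx=1: raw=0x37007 flags P=1 W=1 U=1 S=0
  [1] read 0x37 idx=27: raw=0x3B007 flags P=1 W=1 U=1 S=0
  ⇒ phys 0x3BC4A  [2 reads]

Access #0 PA: 0x2A19F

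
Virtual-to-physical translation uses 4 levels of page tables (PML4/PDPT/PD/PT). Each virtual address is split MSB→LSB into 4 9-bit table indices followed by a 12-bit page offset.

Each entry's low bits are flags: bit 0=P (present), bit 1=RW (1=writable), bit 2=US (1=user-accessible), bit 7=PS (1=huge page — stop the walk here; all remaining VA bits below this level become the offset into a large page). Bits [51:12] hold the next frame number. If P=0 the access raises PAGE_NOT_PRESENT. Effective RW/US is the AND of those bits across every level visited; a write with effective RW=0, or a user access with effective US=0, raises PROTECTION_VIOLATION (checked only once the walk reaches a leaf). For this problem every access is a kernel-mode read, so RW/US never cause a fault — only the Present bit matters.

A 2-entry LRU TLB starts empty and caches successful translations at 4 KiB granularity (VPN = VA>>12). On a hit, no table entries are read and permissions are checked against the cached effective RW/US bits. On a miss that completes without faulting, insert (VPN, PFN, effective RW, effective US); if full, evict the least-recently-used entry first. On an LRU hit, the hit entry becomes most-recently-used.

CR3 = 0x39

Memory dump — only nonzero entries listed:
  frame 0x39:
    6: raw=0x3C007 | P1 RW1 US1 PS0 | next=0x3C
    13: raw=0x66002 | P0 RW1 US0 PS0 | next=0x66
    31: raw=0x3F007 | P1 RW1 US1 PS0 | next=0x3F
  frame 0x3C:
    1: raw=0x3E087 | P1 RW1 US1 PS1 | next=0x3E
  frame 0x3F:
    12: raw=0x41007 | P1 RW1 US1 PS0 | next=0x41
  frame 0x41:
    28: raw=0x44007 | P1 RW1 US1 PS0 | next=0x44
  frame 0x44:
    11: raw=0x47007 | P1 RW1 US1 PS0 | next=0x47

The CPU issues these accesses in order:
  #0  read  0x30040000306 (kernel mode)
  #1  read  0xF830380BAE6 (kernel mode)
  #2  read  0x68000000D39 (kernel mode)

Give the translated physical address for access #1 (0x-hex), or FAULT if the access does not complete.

Walk each access:
#0 VA=0x30040000306 (r,kernel):
  L0 @0x39[6] → 0x3C007  P=1,RW=1,US=1,PS=0
  L1 @0x3C[1] → 0x3E087  P=1,RW=1,US=1,PS=1
  ✓ 0x3E306 (huge @L1)  — 2 lookups
#1 VA=0xF830380BAE6 (r,kernel):
  L0 @0x39[31] → 0x3F007  P=1,RW=1,US=1,PS=0
  L1 @0x3F[12] → 0x41007  P=1,RW=1,US=1,PS=0
  L2 @0x41[28] → 0x44007  P=1,RW=1,US=1,PS=0
  L3 @0x44[11] → 0x47007  P=1,RW=1,US=1,PS=0
  ✓ 0x47AE6  — 4 lookups
#2 VA=0x68000000D39 (r,kernel):
  L0 @0x39[13] → 0x66002  P=0,RW=1,US=0,PS=0
  ✗ PAGE_NOT_PRESENT  [1 reads]

Access #1 PA: 0x47AE6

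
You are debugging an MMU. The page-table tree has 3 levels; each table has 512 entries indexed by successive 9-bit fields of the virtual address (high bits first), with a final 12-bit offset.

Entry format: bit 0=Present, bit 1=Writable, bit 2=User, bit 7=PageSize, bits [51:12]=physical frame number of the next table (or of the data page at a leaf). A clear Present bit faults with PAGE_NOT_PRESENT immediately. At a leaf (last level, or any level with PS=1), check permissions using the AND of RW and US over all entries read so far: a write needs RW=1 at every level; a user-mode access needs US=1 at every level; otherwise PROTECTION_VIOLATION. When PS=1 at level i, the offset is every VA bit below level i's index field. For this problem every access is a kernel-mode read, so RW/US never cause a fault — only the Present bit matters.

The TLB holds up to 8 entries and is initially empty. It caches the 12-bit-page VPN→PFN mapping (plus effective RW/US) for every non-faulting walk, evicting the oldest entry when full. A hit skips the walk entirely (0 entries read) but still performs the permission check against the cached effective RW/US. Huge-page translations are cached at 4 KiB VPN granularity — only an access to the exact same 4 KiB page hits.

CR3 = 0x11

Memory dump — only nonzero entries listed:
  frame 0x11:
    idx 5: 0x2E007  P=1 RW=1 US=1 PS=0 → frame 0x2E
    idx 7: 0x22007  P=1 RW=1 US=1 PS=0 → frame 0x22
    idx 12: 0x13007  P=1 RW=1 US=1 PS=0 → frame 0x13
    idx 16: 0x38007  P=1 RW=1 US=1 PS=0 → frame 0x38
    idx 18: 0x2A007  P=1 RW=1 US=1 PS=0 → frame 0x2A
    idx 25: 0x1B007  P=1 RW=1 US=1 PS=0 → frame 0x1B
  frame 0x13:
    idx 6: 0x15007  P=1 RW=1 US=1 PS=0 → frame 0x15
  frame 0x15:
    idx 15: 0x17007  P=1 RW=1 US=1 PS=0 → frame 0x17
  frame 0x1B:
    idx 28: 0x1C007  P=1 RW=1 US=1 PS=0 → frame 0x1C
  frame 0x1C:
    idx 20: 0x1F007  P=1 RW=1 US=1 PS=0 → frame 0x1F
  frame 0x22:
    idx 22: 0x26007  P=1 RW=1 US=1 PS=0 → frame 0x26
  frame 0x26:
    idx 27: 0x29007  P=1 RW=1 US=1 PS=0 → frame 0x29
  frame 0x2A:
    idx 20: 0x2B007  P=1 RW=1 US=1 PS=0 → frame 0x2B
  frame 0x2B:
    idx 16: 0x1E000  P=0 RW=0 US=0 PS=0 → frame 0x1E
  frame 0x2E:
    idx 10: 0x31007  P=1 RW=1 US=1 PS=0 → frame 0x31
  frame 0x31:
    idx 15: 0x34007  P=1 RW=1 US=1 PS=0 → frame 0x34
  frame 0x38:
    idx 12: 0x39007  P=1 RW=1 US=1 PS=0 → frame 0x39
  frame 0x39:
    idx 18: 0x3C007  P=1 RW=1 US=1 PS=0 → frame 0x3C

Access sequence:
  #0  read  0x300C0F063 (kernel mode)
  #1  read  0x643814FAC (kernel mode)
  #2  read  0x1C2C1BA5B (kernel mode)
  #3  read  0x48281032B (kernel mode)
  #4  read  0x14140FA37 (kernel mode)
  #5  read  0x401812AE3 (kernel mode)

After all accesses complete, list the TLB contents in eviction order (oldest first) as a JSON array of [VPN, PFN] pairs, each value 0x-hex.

Per-access translation:
#0 VA=0x300C0F063 (r,kernel):
  L0 @0x11[12] → 0x13007  P=1,RW=1,US=1,PS=0
  L1 @0x13[6] → 0x15007  P=1,RW=1,US=1,PS=0
  L2 @0x15[15] → 0x17007  P=1,RW=1,US=1,PS=0
  → PA=0x17063  (3 entries read)
#1 VA=0x643814FAC (r,kernel):
  L0 @0x11[25] → 0x1B007  P=1,RW=1,US=1,PS=0
  L1 @0x1B[28] → 0x1C007  P=1,RW=1,US=1,PS=0
  L2 @0x1C[20] → 0x1F007  P=1,RW=1,US=1,PS=0
  → PA=0x1FFAC  (3 entries read)
#2 VA=0x1C2C1BA5B (r,kernel):
  L0 @0x11[7] → 0x22007  P=1,RW=1,US=1,PS=0
  L1 @0x22[22] → 0x26007  P=1,RW=1,US=1,PS=0
  L2 @0x26[27] → 0x29007  P=1,RW=1,US=1,PS=0
  → PA=0x29A5B  (3 entries read)
#3 VA=0x48281032B (r,kernel):
  L0 @0x11[18] → 0x2A007  P=1,RW=1,US=1,PS=0
  L1 @0x2A[20] → 0x2B007  P=1,RW=1,US=1,PS=0
  L2 @0x2B[16] → 0x1E000  P=0,RW=0,US=0,PS=0
  → PAGE_NOT_PRESENT  (3 entries read)
#4 VA=0x14140FA37 (r,kernel):
  L0 @0x11[5] → 0x2E007  P=1,RW=1,US=1,PS=0
  L1 @0x2E[10] → 0x31007  P=1,RW=1,US=1,PS=0
  L2 @0x31[15] → 0x34007  P=1,RW=1,US=1,PS=0
  → PA=0x34A37  (3 entries read)
#5 VA=0x401812AE3 (r,kernel):
  L0 @0x11[16] → 0x38007  P=1,RW=1,US=1,PS=0
  L1 @0x38[12] → 0x39007  P=1,RW=1,US=1,PS=0
  L2 @0x39[18] → 0x3C007  P=1,RW=1,US=1,PS=0
  → PA=0x3CAE3  (3 entries read)

TLB: [["0x300C0F", "0x17"], ["0x643814", "0x1F"], ["0x1C2C1B", "0x29"], ["0x14140F", "0x34"], ["0x401812", "0x3C"]]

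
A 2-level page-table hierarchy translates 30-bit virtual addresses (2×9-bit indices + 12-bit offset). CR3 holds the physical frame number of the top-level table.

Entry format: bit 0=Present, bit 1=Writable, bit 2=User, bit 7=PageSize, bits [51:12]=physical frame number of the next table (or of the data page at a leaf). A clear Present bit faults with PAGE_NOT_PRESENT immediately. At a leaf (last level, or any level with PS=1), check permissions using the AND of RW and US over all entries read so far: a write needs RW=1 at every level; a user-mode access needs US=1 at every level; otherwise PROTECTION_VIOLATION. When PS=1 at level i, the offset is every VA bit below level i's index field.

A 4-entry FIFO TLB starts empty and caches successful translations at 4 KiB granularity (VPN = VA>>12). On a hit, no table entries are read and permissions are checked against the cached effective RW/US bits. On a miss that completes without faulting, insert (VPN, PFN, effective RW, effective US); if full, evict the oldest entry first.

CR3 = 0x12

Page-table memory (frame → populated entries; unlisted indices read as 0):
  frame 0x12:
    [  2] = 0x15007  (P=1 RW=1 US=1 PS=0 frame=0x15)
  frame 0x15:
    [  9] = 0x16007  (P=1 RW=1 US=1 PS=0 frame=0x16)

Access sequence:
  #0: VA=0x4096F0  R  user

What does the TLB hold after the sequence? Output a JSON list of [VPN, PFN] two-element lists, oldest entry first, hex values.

Trace:
#0 VA=0x4096F0 (r,user):
  lvl0: tbl 0x12, slot 2 ⇒ 0x15007 (P1/RW1/US1/PS0)
  lvl1: tbl 0x15, slot 9 ⇒ 0x16007 (P1/RW1/US1/PS0)
  → PA=0x166F0  (2 entries read)

TLB: [["0x409", "0x16"]]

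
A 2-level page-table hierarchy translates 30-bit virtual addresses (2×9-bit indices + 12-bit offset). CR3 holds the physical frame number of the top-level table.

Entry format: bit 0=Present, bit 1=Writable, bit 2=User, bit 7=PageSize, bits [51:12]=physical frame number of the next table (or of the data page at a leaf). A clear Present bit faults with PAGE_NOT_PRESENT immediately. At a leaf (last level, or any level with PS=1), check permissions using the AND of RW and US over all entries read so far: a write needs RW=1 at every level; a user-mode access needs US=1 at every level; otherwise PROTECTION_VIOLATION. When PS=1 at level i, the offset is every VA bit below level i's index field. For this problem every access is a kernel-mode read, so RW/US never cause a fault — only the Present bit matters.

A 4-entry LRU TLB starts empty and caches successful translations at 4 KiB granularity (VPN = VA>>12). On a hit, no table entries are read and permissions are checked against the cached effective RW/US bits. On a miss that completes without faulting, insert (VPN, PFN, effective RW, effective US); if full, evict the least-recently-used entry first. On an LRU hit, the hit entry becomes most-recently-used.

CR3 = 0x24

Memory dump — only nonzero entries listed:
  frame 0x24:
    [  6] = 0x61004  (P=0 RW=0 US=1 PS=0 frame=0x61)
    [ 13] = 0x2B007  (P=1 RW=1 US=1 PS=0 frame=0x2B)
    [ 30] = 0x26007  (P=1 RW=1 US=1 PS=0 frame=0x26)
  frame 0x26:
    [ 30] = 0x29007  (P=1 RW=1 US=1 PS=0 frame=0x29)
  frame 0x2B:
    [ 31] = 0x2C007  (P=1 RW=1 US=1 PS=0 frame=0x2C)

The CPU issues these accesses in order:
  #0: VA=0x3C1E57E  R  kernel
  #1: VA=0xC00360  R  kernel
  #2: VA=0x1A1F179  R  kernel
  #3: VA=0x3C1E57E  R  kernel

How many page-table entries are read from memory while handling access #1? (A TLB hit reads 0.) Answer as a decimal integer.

Walk each access:
#0 VA=0x3C1E57E (r,kernel):
  lvl0: tbl 0x24, slot 30 ⇒ 0x26007 (P1/RW1/US1/PS0)
  lvl1: tbl 0x26, slot 30 ⇒ 0x29007 (P1/RW1/US1/PS0)
  ⇒ phys 0x2957E  [2 reads]
#1 VA=0xC00360 (r,kernel):
  lvl0: tbl 0x24, slot 6 ⇒ 0x61004 (P0/RW0/US1/PS0)
  → PAGE_NOT_PRESENT  (1 entries read)
#2 VA=0x1A1F179 (r,kernel):
  lvl0: tbl 0x24, slot 13 ⇒ 0x2B007 (P1/RW1/US1/PS0)
  lvl1: tbl 0x2B, slot 31 ⇒ 0x2C007 (P1/RW1/US1/PS0)
  ⇒ phys 0x2C179  [2 reads]
#3 VA=0x3C1E57E (r,kernel):
  TLB hit vpn=0x3C1E → PA=0x2957E

Entries read for #1: 1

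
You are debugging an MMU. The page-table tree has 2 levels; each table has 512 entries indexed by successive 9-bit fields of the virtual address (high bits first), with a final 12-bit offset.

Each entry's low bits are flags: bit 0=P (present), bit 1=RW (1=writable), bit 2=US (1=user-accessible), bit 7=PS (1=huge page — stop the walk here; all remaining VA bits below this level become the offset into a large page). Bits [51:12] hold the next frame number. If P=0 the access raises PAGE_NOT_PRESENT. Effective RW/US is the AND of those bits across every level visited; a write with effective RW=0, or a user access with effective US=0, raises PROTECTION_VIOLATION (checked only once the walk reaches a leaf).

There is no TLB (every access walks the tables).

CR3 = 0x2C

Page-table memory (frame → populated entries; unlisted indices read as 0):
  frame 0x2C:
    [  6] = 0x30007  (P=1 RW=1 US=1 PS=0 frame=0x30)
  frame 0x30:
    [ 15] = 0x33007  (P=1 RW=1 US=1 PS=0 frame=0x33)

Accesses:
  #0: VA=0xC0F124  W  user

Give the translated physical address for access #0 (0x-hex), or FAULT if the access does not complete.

Per-access translation:
#0 VA=0xC0F124 (w,user):
  L0: frame=0x2C idx=6 entry=0x30007 [P=1 RW=1 US=1 PS=0]
  L1: frame=0x30 idx=15 entry=0x33007 [P=1 RW=1 US=1 PS=0]
  ✓ 0x33124  — 2 lookups

Access #0 PA: 0x33124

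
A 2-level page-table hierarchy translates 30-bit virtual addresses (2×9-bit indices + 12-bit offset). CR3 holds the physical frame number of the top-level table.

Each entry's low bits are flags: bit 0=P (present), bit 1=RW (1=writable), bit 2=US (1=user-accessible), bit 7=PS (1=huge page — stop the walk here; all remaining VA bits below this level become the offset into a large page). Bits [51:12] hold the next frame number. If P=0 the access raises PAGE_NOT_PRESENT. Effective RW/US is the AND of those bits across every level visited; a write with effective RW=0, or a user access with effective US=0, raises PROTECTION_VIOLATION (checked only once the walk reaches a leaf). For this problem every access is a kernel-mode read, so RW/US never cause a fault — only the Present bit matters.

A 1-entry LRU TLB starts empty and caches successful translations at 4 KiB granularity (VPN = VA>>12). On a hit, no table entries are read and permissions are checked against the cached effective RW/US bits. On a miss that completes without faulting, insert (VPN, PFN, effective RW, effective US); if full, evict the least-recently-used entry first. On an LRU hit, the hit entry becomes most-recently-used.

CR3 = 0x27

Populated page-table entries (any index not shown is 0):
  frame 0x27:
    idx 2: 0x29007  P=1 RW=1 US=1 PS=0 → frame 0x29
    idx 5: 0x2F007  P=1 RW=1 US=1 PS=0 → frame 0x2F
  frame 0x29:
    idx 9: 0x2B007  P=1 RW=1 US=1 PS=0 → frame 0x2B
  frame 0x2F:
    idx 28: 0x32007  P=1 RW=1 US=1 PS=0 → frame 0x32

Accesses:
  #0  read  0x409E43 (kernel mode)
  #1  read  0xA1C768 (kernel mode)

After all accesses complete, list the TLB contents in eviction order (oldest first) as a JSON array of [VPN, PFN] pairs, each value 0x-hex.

Per-access translation:
#0 VA=0x409E43 (r,kernel):
  [0] read 0x27 idx=2: raw=0x29007 flags P=1 W=1 U=1 S=0
  [1] read 0x29 idx=9: raw=0x2B007 flags P=1 W=1 U=1 S=0
  ⇒ phys 0x2BE43  [2 reads]
#1 VA=0xA1C768 (r,kernel):
  [0] read 0x27 idx=5: raw=0x2F007 flags P=1 W=1 U=1 S=0
  [1] read 0x2F idx=28: raw=0x32007 flags P=1 W=1 U=1 S=0
  ⇒ phys 0x32768  [2 reads]

TLB: [["0xA1C", "0x32"]]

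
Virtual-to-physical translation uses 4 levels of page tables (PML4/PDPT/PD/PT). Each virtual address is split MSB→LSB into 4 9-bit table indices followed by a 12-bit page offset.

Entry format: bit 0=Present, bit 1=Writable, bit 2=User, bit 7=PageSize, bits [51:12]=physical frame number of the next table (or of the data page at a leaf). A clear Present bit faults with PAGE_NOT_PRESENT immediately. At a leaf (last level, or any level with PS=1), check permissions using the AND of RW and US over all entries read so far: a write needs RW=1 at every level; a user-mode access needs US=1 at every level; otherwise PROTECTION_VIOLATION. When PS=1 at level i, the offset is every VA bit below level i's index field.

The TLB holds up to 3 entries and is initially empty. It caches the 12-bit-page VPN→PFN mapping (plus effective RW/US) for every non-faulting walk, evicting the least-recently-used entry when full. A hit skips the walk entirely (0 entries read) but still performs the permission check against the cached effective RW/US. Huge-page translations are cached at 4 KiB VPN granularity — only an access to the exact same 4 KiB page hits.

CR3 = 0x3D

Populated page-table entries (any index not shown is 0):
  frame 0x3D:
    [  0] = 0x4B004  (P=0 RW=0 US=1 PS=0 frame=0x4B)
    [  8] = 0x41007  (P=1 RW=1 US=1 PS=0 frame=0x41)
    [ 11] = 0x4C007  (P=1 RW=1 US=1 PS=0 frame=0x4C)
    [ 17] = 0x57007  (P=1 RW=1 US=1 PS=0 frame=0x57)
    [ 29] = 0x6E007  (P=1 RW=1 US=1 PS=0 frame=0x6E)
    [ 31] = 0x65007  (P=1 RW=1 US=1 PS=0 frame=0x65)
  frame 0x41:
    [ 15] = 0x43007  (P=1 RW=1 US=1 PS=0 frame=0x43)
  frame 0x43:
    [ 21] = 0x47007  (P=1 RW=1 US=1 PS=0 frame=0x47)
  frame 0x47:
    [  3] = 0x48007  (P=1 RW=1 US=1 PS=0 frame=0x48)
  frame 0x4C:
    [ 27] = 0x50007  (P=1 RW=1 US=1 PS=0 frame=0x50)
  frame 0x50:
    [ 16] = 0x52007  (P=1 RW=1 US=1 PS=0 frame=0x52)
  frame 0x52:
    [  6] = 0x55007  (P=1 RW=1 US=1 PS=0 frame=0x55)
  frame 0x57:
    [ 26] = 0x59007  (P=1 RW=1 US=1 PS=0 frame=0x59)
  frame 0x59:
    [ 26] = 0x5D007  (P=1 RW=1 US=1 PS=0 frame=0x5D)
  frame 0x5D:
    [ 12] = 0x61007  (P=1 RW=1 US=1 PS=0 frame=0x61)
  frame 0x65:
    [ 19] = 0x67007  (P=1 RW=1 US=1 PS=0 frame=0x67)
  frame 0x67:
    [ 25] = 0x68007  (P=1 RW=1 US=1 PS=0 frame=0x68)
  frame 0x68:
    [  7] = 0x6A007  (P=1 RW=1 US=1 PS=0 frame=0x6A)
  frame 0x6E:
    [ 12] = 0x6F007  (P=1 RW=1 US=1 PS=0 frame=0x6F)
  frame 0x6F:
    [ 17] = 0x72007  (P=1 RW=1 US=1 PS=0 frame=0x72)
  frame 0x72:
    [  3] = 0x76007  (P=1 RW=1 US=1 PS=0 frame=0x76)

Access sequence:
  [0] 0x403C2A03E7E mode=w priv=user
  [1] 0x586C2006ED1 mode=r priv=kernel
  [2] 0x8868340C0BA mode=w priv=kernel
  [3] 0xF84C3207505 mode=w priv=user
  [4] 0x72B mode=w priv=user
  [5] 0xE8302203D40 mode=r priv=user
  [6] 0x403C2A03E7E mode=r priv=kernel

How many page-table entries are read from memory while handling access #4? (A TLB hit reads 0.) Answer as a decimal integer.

Per-access translation:
#0 VA=0x403C2A03E7E (w,user):
  [0] read 0x3D idx=8: raw=0x41007 flags P=1 W=1 U=1 S=0
  [1] read 0x41 idx=15: raw=0x43007 flags P=1 W=1 U=1 S=0
  [2] read 0x43 idx=21: raw=0x47007 flags P=1 W=1 U=1 S=0
  [3] read 0x47 idx=3: raw=0x48007 flags P=1 W=1 U=1 S=0
  ✓ 0x48E7E  — 4 lookups
#1 VA=0x586C2006ED1 (r,kernel):
  [0] read 0x3D idx=11: raw=0x4C007 flags P=1 W=1 U=1 S=0
  [1] read 0x4C idx=27: raw=0x50007 flags P=1 W=1 U=1 S=0
  [2] read 0x50 idx=16: raw=0x52007 flags P=1 W=1 U=1 S=0
  [3] read 0x52 idx=6: raw=0x55007 flags P=1 W=1 U=1 S=0
  ✓ 0x55ED1  — 4 lookups
#2 VA=0x8868340C0BA (w,kernel):
  [0] read 0x3D idx=17: raw=0x57007 flags P=1 W=1 U=1 S=0
  [1] read 0x57 idx=26: raw=0x59007 flags P=1 W=1 U=1 S=0
  [2] read 0x59 idx=26: raw=0x5D007 flags P=1 W=1 U=1 S=0
  [3] read 0x5D idx=12: raw=0x61007 flags P=1 W=1 U=1 S=0
  ✓ 0x610BA  — 4 lookups
#3 VA=0xF84C3207505 (w,user):
  [0] read 0x3D idx=31: raw=0x65007 flags P=1 W=1 U=1 S=0
  [1] read 0x65 idx=19: raw=0x67007 flags P=1 W=1 U=1 S=0
  [2] read 0x67 idx=25: raw=0x68007 flags P=1 W=1 U=1 S=0
  [3] read 0x68 idx=7: raw=0x6A007 flags P=1 W=1 U=1 S=0
  ✓ 0x6A505  — 4 lookups
#4 VA=0x72B (w,user):
  [0] read 0x3D idx=0: raw=0x4B004 flags P=0 W=0 U=1 S=0
  → PAGE_NOT_PRESENT  (1 entries read)
#5 VA=0xE8302203D40 (r,user):
  [0] read 0x3D idx=29: raw=0x6E007 flags P=1 W=1 U=1 S=0
  [1] read 0x6E idx=12: raw=0x6F007 flags P=1 W=1 U=1 S=0
  [2] read 0x6F idx=17: raw=0x72007 flags P=1 W=1 U=1 S=0
  [3] read 0x72 idx=3: raw=0x76007 flags P=1 W=1 U=1 S=0
  ✓ 0x76D40  — 4 lookups
#6 VA=0x403C2A03E7E (r,kernel):
  [0] read 0x3D idx=8: raw=0x41007 flags P=1 W=1 U=1 S=0
  [1] read 0x41 idx=15: raw=0x43007 flags P=1 W=1 U=1 S=0
  [2] read 0x43 idx=21: raw=0x47007 flags P=1 W=1 U=1 S=0
  [3] read 0x47 idx=3: raw=0x48007 flags P=1 W=1 U=1 S=0
  ✓ 0x48E7E  — 4 lookups

Entries read for #4: 1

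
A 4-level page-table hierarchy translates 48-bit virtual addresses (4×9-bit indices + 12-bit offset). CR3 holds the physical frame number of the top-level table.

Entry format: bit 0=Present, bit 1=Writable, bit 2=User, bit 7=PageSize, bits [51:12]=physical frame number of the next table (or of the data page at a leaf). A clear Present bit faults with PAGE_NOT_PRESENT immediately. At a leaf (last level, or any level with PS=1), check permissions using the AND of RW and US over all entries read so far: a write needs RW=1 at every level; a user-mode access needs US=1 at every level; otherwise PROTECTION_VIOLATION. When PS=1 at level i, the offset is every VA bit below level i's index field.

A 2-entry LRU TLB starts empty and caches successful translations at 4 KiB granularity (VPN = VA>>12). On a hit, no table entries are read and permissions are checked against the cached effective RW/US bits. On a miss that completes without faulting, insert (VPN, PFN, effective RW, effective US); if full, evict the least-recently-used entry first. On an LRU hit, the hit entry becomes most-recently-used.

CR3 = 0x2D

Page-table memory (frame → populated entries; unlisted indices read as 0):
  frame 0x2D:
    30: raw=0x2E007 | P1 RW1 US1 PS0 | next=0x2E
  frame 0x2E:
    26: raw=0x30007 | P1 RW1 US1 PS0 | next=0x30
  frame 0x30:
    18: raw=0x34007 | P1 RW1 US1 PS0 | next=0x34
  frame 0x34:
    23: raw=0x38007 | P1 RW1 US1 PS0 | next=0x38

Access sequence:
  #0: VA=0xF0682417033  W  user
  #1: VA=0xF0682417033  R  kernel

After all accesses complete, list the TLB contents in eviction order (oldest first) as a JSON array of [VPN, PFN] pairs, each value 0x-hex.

Per-access translation:
#0 VA=0xF0682417033 (w,user):
  [0] read 0x2D idx=30: raw=0x2E007 flags P=1 W=1 U=1 S=0
  [1] read 0x2E idx=26: raw=0x30007 flags P=1 W=1 U=1 S=0
  [2] read 0x30 idx=18: raw=0x34007 flags P=1 W=1 U=1 S=0
  [3] read 0x34 idx=23: raw=0x38007 flags P=1 W=1 U=1 S=0
  → PA=0x38033  (4 entries read)
#1 VA=0xF0682417033 (r,kernel):
  TLB hit vpn=0xF0682417 → PA=0x38033

TLB: [["0xF0682417", "0x38"]]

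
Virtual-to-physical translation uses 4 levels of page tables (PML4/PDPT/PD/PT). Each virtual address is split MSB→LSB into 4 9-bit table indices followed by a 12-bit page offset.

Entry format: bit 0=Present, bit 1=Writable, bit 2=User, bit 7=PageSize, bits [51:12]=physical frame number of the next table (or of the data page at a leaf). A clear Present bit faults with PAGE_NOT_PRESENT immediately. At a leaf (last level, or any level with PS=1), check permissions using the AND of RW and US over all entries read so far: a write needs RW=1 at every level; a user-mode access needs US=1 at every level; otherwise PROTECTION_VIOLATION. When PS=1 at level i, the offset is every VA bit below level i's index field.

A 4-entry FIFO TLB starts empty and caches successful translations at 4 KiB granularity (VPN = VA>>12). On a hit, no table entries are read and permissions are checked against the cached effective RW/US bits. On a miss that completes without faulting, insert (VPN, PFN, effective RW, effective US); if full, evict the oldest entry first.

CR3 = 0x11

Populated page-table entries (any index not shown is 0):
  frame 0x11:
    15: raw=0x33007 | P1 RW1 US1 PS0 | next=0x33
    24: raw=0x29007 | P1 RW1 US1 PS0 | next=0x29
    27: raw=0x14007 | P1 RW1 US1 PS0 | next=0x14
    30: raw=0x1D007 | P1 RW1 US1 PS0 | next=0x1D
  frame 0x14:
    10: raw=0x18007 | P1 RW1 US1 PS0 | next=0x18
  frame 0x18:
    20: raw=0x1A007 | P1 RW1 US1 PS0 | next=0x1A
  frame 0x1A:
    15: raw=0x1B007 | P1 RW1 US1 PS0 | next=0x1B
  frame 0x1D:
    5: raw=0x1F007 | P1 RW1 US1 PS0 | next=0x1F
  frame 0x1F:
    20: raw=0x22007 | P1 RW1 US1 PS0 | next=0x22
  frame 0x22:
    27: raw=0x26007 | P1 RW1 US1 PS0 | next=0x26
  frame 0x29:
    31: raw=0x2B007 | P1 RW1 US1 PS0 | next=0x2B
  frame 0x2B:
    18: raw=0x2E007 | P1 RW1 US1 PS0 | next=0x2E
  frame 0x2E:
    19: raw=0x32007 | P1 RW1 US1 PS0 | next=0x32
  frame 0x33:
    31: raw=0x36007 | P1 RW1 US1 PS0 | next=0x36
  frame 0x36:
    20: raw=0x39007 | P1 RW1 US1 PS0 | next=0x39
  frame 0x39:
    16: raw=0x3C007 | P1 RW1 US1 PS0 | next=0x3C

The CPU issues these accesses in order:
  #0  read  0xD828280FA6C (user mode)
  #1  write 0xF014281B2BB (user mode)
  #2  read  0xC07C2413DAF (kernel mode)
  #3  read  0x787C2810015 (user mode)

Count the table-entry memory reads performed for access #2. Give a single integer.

Walk each access:
#0 VA=0xD828280FA6C (r,user):
  L0: frame=0x11 idx=27 entry=0x14007 [P=1 RW=1 US=1 PS=0]
  L1: frame=0x14 idx=10 entry=0x18007 [P=1 RW=1 US=1 PS=0]
  L2: frame=0x18 idx=20 entry=0x1A007 [P=1 RW=1 US=1 PS=0]
  L3: frame=0x1A idx=15 entry=0x1B007 [P=1 RW=1 US=1 PS=0]
  ✓ 0x1BA6C  — 4 lookups
#1 VA=0xF014281B2BB (w,user):
  L0: frame=0x11 idx=30 entry=0x1D007 [P=1 RW=1 US=1 PS=0]
  L1: frame=0x1D idx=5 entry=0x1F007 [P=1 RW=1 US=1 PS=0]
  L2: frame=0x1F idx=20 entry=0x22007 [P=1 RW=1 US=1 PS=0]
  L3: frame=0x22 idx=27 entry=0x26007 [P=1 RW=1 US=1 PS=0]
  ✓ 0x262BB  — 4 lookups
#2 VA=0xC07C2413DAF (r,kernel):
  L0: frame=0x11 idx=24 entry=0x29007 [P=1 RW=1 US=1 PS=0]
  L1: frame=0x29 idx=31 entry=0x2B007 [P=1 RW=1 US=1 PS=0]
  L2: frame=0x2B idx=18 entry=0x2E007 [P=1 RW=1 US=1 PS=0]
  L3: frame=0x2E idx=19 entry=0x32007 [P=1 RW=1 US=1 PS=0]
  ✓ 0x32DAF  — 4 lookups
#3 VA=0x787C2810015 (r,user):
  L0: frame=0x11 idx=15 entry=0x33007 [P=1 RW=1 US=1 PS=0]
  L1: frame=0x33 idx=31 entry=0x36007 [P=1 RW=1 US=1 PS=0]
  L2: frame=0x36 idx=20 entry=0x39007 [P=1 RW=1 US=1 PS=0]
  L3: frame=0x39 idx=16 entry=0x3C007 [P=1 RW=1 US=1 PS=0]
  ✓ 0x3C015  — 4 lookups

Entries read for #2: 4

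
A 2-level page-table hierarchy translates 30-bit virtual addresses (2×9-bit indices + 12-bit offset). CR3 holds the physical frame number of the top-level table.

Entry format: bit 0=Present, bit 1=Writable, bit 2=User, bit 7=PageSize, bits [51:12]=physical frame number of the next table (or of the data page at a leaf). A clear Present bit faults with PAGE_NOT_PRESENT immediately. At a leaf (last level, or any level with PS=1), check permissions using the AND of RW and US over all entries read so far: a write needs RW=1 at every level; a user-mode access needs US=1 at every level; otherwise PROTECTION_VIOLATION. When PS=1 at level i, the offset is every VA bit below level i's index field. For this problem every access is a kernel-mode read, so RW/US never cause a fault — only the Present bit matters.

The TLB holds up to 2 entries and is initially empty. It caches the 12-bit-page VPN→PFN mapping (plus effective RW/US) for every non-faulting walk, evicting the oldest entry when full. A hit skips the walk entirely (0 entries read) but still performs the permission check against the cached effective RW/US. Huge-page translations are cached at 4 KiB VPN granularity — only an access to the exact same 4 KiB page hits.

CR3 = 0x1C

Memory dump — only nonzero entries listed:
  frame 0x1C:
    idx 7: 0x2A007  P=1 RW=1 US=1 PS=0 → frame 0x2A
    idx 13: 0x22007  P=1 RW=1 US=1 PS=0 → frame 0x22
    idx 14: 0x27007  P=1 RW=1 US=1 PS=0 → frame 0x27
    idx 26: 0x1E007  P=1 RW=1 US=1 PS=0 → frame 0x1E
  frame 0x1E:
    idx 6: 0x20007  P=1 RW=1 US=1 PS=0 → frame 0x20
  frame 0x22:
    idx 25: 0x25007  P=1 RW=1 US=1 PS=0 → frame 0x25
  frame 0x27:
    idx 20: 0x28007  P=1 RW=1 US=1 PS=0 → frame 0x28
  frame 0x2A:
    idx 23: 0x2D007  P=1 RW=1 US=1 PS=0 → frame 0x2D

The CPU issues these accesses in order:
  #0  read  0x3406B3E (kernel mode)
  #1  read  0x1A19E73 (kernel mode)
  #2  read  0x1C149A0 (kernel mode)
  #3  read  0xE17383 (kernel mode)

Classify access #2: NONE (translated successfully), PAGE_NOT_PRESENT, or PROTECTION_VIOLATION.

Trace:
#0 VA=0x3406B3E (r,kernel):
  L0: frame=0x1C idx=26 entry=0x1E007 [P=1 RW=1 US=1 PS=0]
  L1: frame=0x1E idx=6 entry=0x20007 [P=1 RW=1 US=1 PS=0]
  ⇒ phys 0x20B3E  [2 reads]
#1 VA=0x1A19E73 (r,kernel):
  L0: frame=0x1C idx=13 entry=0x22007 [P=1 RW=1 US=1 PS=0]
  L1: frame=0x22 idx=25 entry=0x25007 [P=1 RW=1 US=1 PS=0]
  ⇒ phys 0x25E73  [2 reads]
#2 VA=0x1C149A0 (r,kernel):
  L0: frame=0x1C idx=14 entry=0x27007 [P=1 RW=1 US=1 PS=0]
  L1: frame=0x27 idx=20 entry=0x28007 [P=1 RW=1 US=1 PS=0]
  ⇒ phys 0x289A0  [2 reads]
#3 VA=0xE17383 (r,kernel):
  L0: frame=0x1C idx=7 entry=0x2A007 [P=1 RW=1 US=1 PS=0]
  L1: frame=0x2A idx=23 entry=0x2D007 [P=1 RW=1 US=1 PS=0]
  ⇒ phys 0x2D383  [2 reads]

Access #2 fault: NONE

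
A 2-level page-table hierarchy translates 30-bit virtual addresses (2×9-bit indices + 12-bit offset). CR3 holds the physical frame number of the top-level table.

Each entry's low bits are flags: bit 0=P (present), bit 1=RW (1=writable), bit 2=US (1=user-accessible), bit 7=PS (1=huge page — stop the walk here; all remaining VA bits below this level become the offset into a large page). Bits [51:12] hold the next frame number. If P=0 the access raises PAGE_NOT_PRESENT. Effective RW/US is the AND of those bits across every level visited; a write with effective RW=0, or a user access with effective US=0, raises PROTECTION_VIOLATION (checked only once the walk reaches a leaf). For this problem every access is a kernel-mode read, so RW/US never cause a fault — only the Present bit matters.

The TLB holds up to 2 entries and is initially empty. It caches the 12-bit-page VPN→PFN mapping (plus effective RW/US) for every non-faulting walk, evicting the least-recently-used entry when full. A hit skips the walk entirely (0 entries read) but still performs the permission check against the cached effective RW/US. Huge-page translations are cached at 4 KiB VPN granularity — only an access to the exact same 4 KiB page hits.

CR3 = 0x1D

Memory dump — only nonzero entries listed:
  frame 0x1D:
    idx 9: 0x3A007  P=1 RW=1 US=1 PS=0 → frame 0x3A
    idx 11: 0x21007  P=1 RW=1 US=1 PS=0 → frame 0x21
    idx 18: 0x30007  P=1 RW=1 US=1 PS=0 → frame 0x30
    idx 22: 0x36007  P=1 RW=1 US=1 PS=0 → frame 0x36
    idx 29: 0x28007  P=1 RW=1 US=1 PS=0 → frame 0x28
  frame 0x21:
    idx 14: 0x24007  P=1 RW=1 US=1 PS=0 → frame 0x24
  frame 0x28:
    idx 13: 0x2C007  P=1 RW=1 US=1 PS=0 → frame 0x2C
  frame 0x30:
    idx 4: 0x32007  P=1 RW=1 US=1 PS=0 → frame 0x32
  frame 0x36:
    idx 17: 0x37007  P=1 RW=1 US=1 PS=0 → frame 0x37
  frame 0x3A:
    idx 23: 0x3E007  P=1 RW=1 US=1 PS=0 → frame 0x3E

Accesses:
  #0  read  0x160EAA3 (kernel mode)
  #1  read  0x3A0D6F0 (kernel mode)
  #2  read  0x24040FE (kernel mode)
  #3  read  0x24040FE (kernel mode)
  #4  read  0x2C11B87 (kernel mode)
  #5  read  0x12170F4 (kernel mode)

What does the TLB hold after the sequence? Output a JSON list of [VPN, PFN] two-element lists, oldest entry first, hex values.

Trace:
#0 VA=0x160EAA3 (r,kernel):
  [0] read 0x1D idx=11: raw=0x21007 flags P=1 W=1 U=1 S=0
  [1] read 0x21 idx=14: raw=0x24007 flags P=1 W=1 U=1 S=0
  → PA=0x24AA3  (2 entries read)
#1 VA=0x3A0D6F0 (r,kernel):
  [0] read 0x1D idx=29: raw=0x28007 flags P=1 W=1 U=1 S=0
  [1] read 0x28 idx=13: raw=0x2C007 flags P=1 W=1 U=1 S=0
  → PA=0x2C6F0  (2 entries read)
#2 VA=0x24040FE (r,kernel):
  [0] read 0x1D idx=18: raw=0x30007 flags P=1 W=1 U=1 S=0
  [1] read 0x30 idx=4: raw=0x32007 flags P=1 W=1 U=1 S=0
  → PA=0x320FE  (2 entries read)
#3 VA=0x24040FE (r,kernel):
  TLB hit vpn=0x2404 → PA=0x320FE
#4 VA=0x2C11B87 (r,kernel):
  [0] read 0x1D idx=22: raw=0x36007 flags P=1 W=1 U=1 S=0
  [1] read 0x36 idx=17: raw=0x37007 flags P=1 W=1 U=1 S=0
  → PA=0x37B87  (2 entries read)
#5 VA=0x12170F4 (r,kernel):
  [0] read 0x1D idx=9: raw=0x3A007 flags P=1 W=1 U=1 S=0
  [1] read 0x3A idx=23: raw=0x3E007 flags P=1 W=1 U=1 S=0
  → PA=0x3E0F4  (2 entries read)

TLB: [["0x2C11", "0x37"], ["0x1217", "0x3E"]]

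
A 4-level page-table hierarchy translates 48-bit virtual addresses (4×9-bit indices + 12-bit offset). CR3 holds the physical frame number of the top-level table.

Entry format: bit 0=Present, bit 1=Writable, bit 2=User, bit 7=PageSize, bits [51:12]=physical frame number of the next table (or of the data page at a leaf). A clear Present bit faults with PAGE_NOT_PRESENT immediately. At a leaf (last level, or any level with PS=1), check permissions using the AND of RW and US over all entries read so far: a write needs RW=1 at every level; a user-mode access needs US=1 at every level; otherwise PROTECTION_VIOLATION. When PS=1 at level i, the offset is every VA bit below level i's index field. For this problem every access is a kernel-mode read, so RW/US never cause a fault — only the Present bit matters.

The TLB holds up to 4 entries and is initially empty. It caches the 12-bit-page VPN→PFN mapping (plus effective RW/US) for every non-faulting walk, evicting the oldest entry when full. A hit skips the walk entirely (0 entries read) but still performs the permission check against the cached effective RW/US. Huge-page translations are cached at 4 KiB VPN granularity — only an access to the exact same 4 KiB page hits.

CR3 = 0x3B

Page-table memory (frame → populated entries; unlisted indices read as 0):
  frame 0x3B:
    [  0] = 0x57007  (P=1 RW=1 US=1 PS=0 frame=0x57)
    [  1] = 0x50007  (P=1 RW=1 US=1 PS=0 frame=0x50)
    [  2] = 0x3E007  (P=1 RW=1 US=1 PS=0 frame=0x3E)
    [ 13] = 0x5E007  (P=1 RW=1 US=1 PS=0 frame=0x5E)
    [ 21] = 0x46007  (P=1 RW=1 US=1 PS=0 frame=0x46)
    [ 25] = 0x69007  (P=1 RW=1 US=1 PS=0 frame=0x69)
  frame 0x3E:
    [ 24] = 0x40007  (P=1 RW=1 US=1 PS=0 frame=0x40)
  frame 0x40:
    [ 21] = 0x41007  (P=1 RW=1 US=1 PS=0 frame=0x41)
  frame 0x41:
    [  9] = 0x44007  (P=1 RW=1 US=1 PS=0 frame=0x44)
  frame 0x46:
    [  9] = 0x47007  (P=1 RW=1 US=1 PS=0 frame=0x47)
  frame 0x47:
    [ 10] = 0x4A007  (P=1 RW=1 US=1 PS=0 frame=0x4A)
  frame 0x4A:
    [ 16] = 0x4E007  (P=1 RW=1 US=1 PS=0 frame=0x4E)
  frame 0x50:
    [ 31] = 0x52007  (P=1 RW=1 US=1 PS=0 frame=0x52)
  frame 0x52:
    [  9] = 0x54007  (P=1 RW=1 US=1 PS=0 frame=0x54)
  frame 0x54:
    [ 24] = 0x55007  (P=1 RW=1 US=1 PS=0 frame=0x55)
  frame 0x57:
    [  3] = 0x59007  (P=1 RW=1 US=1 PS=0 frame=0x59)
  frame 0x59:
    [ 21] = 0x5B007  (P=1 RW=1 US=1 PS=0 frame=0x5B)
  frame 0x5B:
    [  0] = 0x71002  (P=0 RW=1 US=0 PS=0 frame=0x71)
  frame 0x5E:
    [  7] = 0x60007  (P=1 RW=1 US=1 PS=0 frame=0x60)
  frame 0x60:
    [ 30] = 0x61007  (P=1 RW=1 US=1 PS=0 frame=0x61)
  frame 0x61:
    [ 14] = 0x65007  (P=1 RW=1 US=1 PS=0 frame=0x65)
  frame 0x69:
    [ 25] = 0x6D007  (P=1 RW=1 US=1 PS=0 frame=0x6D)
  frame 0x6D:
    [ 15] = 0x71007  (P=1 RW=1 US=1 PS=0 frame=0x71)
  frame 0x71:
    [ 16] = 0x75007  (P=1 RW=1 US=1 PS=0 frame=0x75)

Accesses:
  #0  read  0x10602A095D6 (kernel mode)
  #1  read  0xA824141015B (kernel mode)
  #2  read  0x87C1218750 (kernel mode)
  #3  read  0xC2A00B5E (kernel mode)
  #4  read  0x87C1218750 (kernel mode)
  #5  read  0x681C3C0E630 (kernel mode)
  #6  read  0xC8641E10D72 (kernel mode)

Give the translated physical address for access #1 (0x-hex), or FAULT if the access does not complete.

Walk each access:
#0 VA=0x10602A095D6 (r,kernel):
  lvl0: tbl 0x3B, slot 2 ⇒ 0x3E007 (P1/RW1/US1/PS0)
  lvl1: tbl 0x3E, slot 24 ⇒ 0x40007 (P1/RW1/US1/PS0)
  lvl2: tbl 0x40, slot 21 ⇒ 0x41007 (P1/RW1/US1/PS0)
  lvl3: tbl 0x41, slot 9 ⇒ 0x44007 (P1/RW1/US1/PS0)
  ⇒ phys 0x445D6  [4 reads]
#1 VA=0xA824141015B (r,kernel):
  lvl0: tbl 0x3B, slot 21 ⇒ 0x46007 (P1/RW1/US1/PS0)
  lvl1: tbl 0x46, slot 9 ⇒ 0x47007 (P1/RW1/US1/PS0)
  lvl2: tbl 0x47, slot 10 ⇒ 0x4A007 (P1/RW1/US1/PS0)
  lvl3: tbl 0x4A, slot 16 ⇒ 0x4E007 (P1/RW1/US1/PS0)
  ⇒ phys 0x4E15B  [4 reads]
#2 VA=0x87C1218750 (r,kernel):
  lvl0: tbl 0x3B, slot 1 ⇒ 0x50007 (P1/RW1/US1/PS0)
  lvl1: tbl 0x50, slot 31 ⇒ 0x52007 (P1/RW1/US1/PS0)
  lvl2: tbl 0x52, slot 9 ⇒ 0x54007 (P1/RW1/US1/PS0)
  lvl3: tbl 0x54, slot 24 ⇒ 0x55007 (P1/RW1/US1/PS0)
  ⇒ phys 0x55750  [4 reads]
#3 VA=0xC2A00B5E (r,kernel):
  lvl0: tbl 0x3B, slot 0 ⇒ 0x57007 (P1/RW1/US1/PS0)
  lvl1: tbl 0x57, slot 3 ⇒ 0x59007 (P1/RW1/US1/PS0)
  lvl2: tbl 0x59, slot 21 ⇒ 0x5B007 (P1/RW1/US1/PS0)
  lvl3: tbl 0x5B, slot 0 ⇒ 0x71002 (P0/RW1/US0/PS0)
  → PAGE_NOT_PRESENT  (4 entries read)
#4 VA=0x87C1218750 (r,kernel):
  TLB hit vpn=0x87C1218 → PA=0x55750
#5 VA=0x681C3C0E630 (r,kernel):
  lvl0: tbl 0x3B, slot 13 ⇒ 0x5E007 (P1/RW1/US1/PS0)
  lvl1: tbl 0x5E, slot 7 ⇒ 0x60007 (P1/RW1/US1/PS0)
  lvl2: tbl 0x60, slot 30 ⇒ 0x61007 (P1/RW1/US1/PS0)
  lvl3: tbl 0x61, slot 14 ⇒ 0x65007 (P1/RW1/US1/PS0)
  ⇒ phys 0x65630  [4 reads]
#6 VA=0xC8641E10D72 (r,kernel):
  lvl0: tbl 0x3B, slot 25 ⇒ 0x69007 (P1/RW1/US1/PS0)
  lvl1: tbl 0x69, slot 25 ⇒ 0x6D007 (P1/RW1/US1/PS0)
  lvl2: tbl 0x6D, slot 15 ⇒ 0x71007 (P1/RW1/US1/PS0)
  lvl3: tbl 0x71, slot 16 ⇒ 0x75007 (P1/RW1/US1/PS0)
  ⇒ phys 0x75D72  [4 reads]

Access #1 PA: 0x4E15B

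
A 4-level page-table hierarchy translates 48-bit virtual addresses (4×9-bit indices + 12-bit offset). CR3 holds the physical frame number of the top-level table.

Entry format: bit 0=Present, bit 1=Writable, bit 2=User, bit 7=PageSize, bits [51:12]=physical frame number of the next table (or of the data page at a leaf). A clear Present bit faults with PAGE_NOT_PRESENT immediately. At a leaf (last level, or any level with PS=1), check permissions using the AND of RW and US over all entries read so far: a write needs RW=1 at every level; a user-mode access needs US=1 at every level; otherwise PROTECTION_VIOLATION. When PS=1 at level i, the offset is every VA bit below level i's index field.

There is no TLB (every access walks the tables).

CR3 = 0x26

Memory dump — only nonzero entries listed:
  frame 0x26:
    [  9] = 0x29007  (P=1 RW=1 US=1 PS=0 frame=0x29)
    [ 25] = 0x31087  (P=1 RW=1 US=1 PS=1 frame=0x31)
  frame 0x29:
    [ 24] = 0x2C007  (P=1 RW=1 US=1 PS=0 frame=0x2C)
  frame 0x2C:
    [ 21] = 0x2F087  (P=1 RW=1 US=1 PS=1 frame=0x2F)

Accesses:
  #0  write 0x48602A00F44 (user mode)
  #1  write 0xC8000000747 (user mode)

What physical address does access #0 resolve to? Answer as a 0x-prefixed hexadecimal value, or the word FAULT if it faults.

Walk each access:
#0 VA=0x48602A00F44 (w,user):
  [0] read 0x26 idx=9: raw=0x29007 flags P=1 W=1 U=1 S=0
  [1] read 0x29 idx=24: raw=0x2C007 flags P=1 W=1 U=1 S=0
  [2] read 0x2C idx=21: raw=0x2F087 flags P=1 W=1 U=1 S=1
  ⇒ phys 0x2FF44 (huge @L2)  [3 reads]
#1 VA=0xC8000000747 (w,user):
  [0] read 0x26 idx=25: raw=0x31087 flags P=1 W=1 U=1 S=1
  ⇒ phys 0x31747 (huge @L0)  [1 reads]

Access #0 PA: 0x2FF44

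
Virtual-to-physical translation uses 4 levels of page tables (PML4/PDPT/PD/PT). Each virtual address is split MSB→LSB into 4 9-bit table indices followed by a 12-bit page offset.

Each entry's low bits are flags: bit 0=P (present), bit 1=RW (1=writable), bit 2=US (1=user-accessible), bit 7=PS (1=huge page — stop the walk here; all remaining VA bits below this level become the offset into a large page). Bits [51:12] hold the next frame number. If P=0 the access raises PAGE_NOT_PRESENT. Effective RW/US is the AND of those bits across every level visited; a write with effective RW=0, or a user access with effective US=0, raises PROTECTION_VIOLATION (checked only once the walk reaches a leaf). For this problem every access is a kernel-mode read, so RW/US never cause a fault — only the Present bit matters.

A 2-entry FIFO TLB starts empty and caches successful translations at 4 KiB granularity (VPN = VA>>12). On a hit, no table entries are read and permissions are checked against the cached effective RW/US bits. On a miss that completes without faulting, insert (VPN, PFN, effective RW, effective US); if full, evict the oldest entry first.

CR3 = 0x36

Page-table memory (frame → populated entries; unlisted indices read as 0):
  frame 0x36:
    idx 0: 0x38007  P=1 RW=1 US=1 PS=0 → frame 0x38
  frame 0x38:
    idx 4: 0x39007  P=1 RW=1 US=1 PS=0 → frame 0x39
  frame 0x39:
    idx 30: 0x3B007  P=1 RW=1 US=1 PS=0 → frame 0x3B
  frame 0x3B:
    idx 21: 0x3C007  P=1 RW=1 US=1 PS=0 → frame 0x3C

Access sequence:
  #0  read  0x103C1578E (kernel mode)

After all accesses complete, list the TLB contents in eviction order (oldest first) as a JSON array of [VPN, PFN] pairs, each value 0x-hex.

Per-access translation:
#0 VA=0x103C1578E (r,kernel):
  [0] read 0x36 idx=0: raw=0x38007 flags P=1 W=1 U=1 S=0
  [1] read 0x38 idx=4: raw=0x39007 flags P=1 W=1 U=1 S=0
  [2] read 0x39 idx=30: raw=0x3B007 flags P=1 W=1 U=1 S=0
  [3] read 0x3B idx=21: raw=0x3C007 flags P=1 W=1 U=1 S=0
  ⇒ phys 0x3C78E  [4 reads]

TLB: [["0x103C15", "0x3C"]]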